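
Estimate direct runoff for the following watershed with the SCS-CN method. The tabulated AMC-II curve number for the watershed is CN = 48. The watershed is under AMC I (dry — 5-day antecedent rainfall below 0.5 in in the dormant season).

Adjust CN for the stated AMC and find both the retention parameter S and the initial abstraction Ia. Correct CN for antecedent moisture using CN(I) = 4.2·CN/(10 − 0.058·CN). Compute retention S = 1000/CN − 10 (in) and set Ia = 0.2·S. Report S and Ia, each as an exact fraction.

Dry (AMC I): CN(I) = 4.2·48/(10 − 0.058·48) = (1008/5)/(902/125) = 12600/451 ≈ 27.938
Retention S: 1000/CN − 10 with CN=27.938 → S = 1625/63 ≈ 25.794 in
Ia = 0.2·(1625/63) = 325/63 in ≈ 5.159 in

S = 1625/63 in ≈ 25.794 in; Ia = 325/63 in ≈ 5.159 in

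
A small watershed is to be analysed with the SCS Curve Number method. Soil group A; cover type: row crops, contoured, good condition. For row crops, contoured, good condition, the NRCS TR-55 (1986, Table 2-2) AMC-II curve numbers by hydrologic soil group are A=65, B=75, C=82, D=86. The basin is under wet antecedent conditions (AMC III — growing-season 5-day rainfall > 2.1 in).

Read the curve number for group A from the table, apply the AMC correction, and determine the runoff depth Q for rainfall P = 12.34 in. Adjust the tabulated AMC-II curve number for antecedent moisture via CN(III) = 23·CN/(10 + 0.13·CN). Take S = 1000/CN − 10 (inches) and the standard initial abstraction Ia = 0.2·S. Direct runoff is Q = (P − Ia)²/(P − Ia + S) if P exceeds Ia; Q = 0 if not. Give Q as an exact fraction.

Q = 31500215289/3176620850 in ≈ 9.916 in

NRCS table: row crops, contoured, good condition, soil group A → CN(II) = 65
Wet (AMC III): CN(III) = 23·65/(10 + 0.13·65) = 1495/(369/20) = 29900/369 ≈ 81.030
S = 1000/(29900/369) − 10 = 700/299 in ≈ 2.341 in
Ia = 0.2·(700/299) = 140/299 in ≈ 0.468 in
P − Ia = 12.340 − 0.468 = 177483/14950 ≈ 11.872 in (> 0, runoff occurs)
Runoff Q = (P−Ia)²/(P−Ia+S) = (11.872)²/(11.872+2.341) = 31500215289/3176620850 ≈ 9.916 in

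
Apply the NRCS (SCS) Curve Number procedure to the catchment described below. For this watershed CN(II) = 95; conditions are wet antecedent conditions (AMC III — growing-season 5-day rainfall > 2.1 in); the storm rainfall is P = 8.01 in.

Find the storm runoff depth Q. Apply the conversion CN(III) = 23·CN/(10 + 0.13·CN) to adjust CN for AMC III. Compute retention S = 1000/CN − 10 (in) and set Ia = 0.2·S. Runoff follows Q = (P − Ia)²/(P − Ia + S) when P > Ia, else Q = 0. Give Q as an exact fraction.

Wet (AMC III): CN(III) = 23·95/(10 + 0.13·95) = 2185/(447/20) = 43700/447 ≈ 97.763
S = 1000/(43700/447) − 10 = 100/437 in ≈ 0.229 in
Ia = 0.2S: 0.2·0.229 = 0.046 in (exactly 20/437)
Since P=8.010 > Ia=0.046: effective rainfall P−Ia = 348037/43700 in
Q: (348037/43700)² ÷ (358037/43700) = 121129753369/15646216900 in (≈ 7.742 in)

Q = 121129753369/15646216900 in ≈ 7.742 in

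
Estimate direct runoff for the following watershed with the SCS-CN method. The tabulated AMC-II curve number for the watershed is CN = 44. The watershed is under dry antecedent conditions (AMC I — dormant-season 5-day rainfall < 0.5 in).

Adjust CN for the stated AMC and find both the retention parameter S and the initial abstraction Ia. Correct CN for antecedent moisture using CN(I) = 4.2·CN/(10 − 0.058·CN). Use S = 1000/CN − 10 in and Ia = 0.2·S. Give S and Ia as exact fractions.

CN(I) from CN(II)=44: (4.2·44)/(10 − 0.058·44) = 3300/133 ≈ 24.812
Max retention: S = 1000/(3300/133) − 10 = 1000/33 in (≈ 30.303 in)
Initial abstraction Ia = S/5 = (1000/33)/5 = 200/33 ≈ 6.061 in

S = 1000/33 in ≈ 30.303 in; Ia = 200/33 in ≈ 6.061 in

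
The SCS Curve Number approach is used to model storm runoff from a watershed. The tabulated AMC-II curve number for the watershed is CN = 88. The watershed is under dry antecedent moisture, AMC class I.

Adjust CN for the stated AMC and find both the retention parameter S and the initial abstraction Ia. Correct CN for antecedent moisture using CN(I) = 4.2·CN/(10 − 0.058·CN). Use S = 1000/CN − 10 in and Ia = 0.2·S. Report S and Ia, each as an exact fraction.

Adjust CN=88 to AMC I: 4.2·88/(10 − 0.058·88) → (1848/5) ÷ (612/125) = 3850/51 ≈ 75.490
S = 1000/(3850/51) − 10 = 250/77 in ≈ 3.247 in
Initial abstraction Ia = S/5 = (250/77)/5 = 50/77 ≈ 0.649 in

S = 250/77 in ≈ 3.247 in; Ia = 50/77 in ≈ 0.649 in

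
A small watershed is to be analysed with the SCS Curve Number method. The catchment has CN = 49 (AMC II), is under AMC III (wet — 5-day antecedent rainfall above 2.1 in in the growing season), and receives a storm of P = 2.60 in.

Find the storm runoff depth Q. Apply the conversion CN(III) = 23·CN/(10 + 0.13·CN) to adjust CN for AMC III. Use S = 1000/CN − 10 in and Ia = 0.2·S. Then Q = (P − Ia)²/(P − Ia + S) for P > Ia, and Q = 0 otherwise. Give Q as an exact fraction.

Adjust CN=49 to AMC III: 23·49/(10 + 0.13·49) → 1127 ÷ (1637/100) = 112700/1637 ≈ 68.845
Retention S: 1000/CN − 10 with CN=68.845 → S = 5100/1127 ≈ 4.525 in
Ia = 0.2S: 0.2·4.525 = 0.905 in (exactly 1020/1127)
Excess rainfall: 2.600 − 0.905 = 1.695 in; P > Ia so Q > 0
Q: (9551/5635)² ÷ (35051/5635) = 91221601/197512385 in (≈ 0.462 in)

Q = 91221601/197512385 in ≈ 0.462 in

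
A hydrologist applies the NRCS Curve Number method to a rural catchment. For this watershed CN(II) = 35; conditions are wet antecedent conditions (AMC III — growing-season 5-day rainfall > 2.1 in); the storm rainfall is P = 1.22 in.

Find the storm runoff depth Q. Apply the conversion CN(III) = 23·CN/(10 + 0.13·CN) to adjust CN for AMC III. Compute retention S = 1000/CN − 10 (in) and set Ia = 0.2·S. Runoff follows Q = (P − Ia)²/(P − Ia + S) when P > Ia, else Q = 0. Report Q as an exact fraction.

CN(III) from CN(II)=35: (23·35)/(10 + 0.13·35) = 16100/291 ≈ 55.326
Max retention: S = 1000/(16100/291) − 10 = 1300/161 in (≈ 8.075 in)
Ia = 0.2S: 0.2·8.075 = 1.615 in (exactly 260/161)
P = 1.220 ≤ Ia = 1.615 in: entire storm abstracted, Q = 0.

Q = 0 in ≈ 0.000 in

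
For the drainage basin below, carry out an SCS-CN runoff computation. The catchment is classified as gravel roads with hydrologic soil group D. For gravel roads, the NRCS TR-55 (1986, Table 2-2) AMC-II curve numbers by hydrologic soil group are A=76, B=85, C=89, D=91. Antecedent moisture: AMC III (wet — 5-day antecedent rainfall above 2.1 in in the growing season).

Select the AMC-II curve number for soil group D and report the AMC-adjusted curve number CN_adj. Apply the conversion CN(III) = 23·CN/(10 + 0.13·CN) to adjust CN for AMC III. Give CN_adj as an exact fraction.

CN_adj = 209300/2183 ≈ 95.877

NRCS table: gravel roads, soil group D → CN(II) = 91
CN(III) from CN(II)=91: (23·91)/(10 + 0.13·91) = 209300/2183 ≈ 95.877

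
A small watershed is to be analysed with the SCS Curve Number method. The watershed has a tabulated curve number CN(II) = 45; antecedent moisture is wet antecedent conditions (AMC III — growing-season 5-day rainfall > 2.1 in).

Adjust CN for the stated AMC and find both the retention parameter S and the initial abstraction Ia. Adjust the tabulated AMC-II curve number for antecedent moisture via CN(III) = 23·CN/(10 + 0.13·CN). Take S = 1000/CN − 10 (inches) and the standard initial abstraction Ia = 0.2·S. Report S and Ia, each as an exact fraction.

S = 1100/207 in ≈ 5.314 in; Ia = 220/207 in ≈ 1.063 in

Wet (AMC III): CN(III) = 23·45/(10 + 0.13·45) = 1035/(317/20) = 20700/317 ≈ 65.300
Max retention: S = 1000/(20700/317) − 10 = 1100/207 in (≈ 5.314 in)
Ia = 0.2S: 0.2·5.314 = 1.063 in (exactly 220/207)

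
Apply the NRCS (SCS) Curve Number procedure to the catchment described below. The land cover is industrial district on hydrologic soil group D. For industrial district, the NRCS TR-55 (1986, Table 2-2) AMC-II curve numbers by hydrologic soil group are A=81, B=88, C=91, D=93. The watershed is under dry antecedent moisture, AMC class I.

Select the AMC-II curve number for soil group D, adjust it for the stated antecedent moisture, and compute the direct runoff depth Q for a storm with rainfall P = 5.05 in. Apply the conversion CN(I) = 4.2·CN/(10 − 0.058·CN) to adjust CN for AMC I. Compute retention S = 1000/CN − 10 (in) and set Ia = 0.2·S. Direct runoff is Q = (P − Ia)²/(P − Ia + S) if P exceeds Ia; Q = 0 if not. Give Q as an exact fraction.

NRCS table: industrial district, soil group D → CN(II) = 93
Dry (AMC I): CN(I) = 4.2·93/(10 − 0.058·93) = (1953/5)/(2303/500) = 27900/329 ≈ 84.802
Max retention: S = 1000/(27900/329) − 10 = 500/279 in (≈ 1.792 in)
Ia = 0.2S: 0.2·1.792 = 0.358 in (exactly 100/279)
P − Ia = 5.050 − 0.358 = 26179/5580 ≈ 4.692 in (> 0, runoff occurs)
Q: (26179/5580)² ÷ (36179/5580) = 685340041/201878820 in (≈ 3.395 in)

Q = 685340041/201878820 in ≈ 3.395 in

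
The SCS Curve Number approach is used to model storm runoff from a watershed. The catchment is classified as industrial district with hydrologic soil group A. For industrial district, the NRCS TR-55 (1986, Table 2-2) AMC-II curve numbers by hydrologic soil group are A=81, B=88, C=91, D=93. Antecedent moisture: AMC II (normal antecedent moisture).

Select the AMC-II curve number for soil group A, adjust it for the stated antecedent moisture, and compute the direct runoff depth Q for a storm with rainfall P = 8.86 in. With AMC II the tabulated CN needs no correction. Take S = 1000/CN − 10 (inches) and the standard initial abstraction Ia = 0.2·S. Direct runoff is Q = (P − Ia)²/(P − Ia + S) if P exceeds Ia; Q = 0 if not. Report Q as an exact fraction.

NRCS table: industrial district, soil group A → CN(II) = 81
Average conditions: CN = 81 (no AMC adjustment).
Max retention: S = 1000/81 − 10 = 190/81 in (≈ 2.346 in)
Initial abstraction Ia = S/5 = (190/81)/5 = 38/81 ≈ 0.469 in
Excess rainfall: 8.860 − 0.469 = 8.391 in; P > Ia so Q > 0
Q: (33983/4050)² ÷ (43483/4050) = 1154844289/176106150 in (≈ 6.558 in)

Q = 1154844289/176106150 in ≈ 6.558 in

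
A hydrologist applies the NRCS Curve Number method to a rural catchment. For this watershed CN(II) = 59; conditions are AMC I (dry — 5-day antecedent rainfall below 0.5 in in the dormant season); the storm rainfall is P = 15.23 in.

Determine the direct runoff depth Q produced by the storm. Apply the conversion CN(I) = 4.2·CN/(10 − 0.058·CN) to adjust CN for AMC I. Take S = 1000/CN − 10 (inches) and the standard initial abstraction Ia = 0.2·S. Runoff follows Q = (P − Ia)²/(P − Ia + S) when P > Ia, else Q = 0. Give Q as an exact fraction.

Q = 2181520138009/436994928300 in ≈ 4.992 in

Dry (AMC I): CN(I) = 4.2·59/(10 − 0.058·59) = (1239/5)/(3289/500) = 123900/3289 ≈ 37.671
Max retention: S = 1000/(123900/3289) − 10 = 20500/1239 in (≈ 16.546 in)
Initial abstraction Ia = S/5 = (20500/1239)/5 = 4100/1239 ≈ 3.309 in
Excess rainfall: 15.230 − 3.309 = 11.921 in; P > Ia so Q > 0
Q = (1476997/123900)²/((1476997/123900) + 20500/1239) = (2181520138009/15351210000)/(3526997/123900) = 2181520138009/436994928300 in ≈ 4.992 in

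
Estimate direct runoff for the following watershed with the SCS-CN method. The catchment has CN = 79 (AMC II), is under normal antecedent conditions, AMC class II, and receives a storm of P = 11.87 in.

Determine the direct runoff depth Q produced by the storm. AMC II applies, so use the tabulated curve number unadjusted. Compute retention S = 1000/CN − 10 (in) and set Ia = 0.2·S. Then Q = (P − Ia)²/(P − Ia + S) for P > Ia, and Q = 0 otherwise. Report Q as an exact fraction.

AMC II — tabulated CN = 79 applies directly.
S = 1000/79 − 10 = 210/79 in ≈ 2.658 in
Ia = 0.2·(210/79) = 42/79 in ≈ 0.532 in
Excess rainfall: 11.870 − 0.532 = 11.338 in; P > Ia so Q > 0
Runoff Q = (P−Ia)²/(P−Ia+S) = (11.338)²/(11.338+2.658) = 8023322329/873526700 ≈ 9.185 in

Q = 8023322329/873526700 in ≈ 9.185 in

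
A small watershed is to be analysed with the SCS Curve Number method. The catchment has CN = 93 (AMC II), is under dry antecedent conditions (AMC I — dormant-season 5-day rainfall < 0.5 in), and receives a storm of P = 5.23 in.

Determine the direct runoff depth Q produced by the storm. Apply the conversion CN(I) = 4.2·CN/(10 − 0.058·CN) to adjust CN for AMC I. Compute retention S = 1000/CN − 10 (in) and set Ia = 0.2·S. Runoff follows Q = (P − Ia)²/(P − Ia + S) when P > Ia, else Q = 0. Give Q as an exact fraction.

Q = 18473430889/5187084300 in ≈ 3.561 in

Dry (AMC I): CN(I) = 4.2·93/(10 − 0.058·93) = (1953/5)/(2303/500) = 27900/329 ≈ 84.802
S = 1000/(27900/329) − 10 = 500/279 in ≈ 1.792 in
Ia = 0.2·(500/279) = 100/279 in ≈ 0.358 in
Excess rainfall: 5.230 − 0.358 = 4.872 in; P > Ia so Q > 0
Runoff Q = (P−Ia)²/(P−Ia+S) = (4.872)²/(4.872+1.792) = 18473430889/5187084300 ≈ 3.561 in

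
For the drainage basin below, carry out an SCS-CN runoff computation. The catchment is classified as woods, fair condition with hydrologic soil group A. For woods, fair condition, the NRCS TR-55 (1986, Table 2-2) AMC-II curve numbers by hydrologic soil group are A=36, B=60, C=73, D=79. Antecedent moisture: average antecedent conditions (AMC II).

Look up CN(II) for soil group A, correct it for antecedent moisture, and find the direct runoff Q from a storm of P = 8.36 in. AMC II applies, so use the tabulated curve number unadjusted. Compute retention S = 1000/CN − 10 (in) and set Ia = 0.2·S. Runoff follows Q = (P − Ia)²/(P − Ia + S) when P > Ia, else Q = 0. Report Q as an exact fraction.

Q = 1168561/1143225 in ≈ 1.022 in

NRCS table: woods, fair condition, soil group A → CN(II) = 36
CN(II) = 36; AMC II needs no correction.
Retention S: 1000/CN − 10 with CN=36.000 → S = 160/9 ≈ 17.778 in
Ia = 0.2·(160/9) = 32/9 in ≈ 3.556 in
Excess rainfall: 8.360 − 3.556 = 4.804 in; P > Ia so Q > 0
Q = (1081/225)²/((1081/225) + 160/9) = (1168561/50625)/(5081/225) = 1168561/1143225 in ≈ 1.022 in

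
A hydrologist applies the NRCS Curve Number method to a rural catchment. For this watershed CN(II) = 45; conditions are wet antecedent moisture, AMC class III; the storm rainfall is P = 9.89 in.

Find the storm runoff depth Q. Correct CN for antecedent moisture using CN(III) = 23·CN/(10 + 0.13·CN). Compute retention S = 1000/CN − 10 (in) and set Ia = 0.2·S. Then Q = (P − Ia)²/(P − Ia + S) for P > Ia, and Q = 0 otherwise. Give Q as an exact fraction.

Q = 33387694729/6059366100 in ≈ 5.510 in

Wet (AMC III): CN(III) = 23·45/(10 + 0.13·45) = 1035/(317/20) = 20700/317 ≈ 65.300
Retention S: 1000/CN − 10 with CN=65.300 → S = 1100/207 ≈ 5.314 in
Initial abstraction Ia = S/5 = (1100/207)/5 = 220/207 ≈ 1.063 in
Since P=9.890 > Ia=1.063: effective rainfall P−Ia = 182723/20700 in
Runoff Q = (P−Ia)²/(P−Ia+S) = (8.827)²/(8.827+5.314) = 33387694729/6059366100 ≈ 5.510 in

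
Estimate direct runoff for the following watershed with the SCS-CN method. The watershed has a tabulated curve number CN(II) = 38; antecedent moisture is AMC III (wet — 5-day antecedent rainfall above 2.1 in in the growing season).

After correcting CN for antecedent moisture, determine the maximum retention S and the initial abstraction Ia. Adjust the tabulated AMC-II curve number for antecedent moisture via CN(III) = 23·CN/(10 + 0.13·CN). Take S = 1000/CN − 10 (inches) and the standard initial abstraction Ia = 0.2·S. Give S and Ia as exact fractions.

Adjust CN=38 to AMC III: 23·38/(10 + 0.13·38) → 874 ÷ (747/50) = 43700/747 ≈ 58.501
Retention S: 1000/CN − 10 with CN=58.501 → S = 3100/437 ≈ 7.094 in
Ia = 0.2·(3100/437) = 620/437 in ≈ 1.419 in

S = 3100/437 in ≈ 7.094 in; Ia = 620/437 in ≈ 1.419 in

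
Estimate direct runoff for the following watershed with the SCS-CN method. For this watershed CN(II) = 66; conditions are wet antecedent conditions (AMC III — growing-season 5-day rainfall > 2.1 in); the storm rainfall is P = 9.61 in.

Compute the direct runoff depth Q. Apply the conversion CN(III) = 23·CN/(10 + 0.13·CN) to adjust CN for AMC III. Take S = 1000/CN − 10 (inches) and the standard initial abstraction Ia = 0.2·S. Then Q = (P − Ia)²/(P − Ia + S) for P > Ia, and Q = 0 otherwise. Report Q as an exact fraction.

Q = 483579769201/65683784100 in ≈ 7.362 in

Wet (AMC III): CN(III) = 23·66/(10 + 0.13·66) = 1518/(929/50) = 75900/929 ≈ 81.701
S = 1000/(75900/929) − 10 = 1700/759 in ≈ 2.240 in
Ia = 0.2S: 0.2·2.240 = 0.448 in (exactly 340/759)
Excess rainfall: 9.610 − 0.448 = 9.162 in; P > Ia so Q > 0
Q = (695399/75900)²/((695399/75900) + 1700/759) = (483579769201/5760810000)/(865399/75900) = 483579769201/65683784100 in ≈ 7.362 in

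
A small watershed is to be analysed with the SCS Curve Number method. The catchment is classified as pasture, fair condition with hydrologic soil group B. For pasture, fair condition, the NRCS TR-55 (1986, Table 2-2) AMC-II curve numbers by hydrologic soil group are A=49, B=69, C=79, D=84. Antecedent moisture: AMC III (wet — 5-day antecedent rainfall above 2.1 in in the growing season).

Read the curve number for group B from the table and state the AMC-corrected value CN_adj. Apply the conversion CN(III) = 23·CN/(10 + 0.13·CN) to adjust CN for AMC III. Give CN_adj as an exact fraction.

CN_adj = 158700/1897 ≈ 83.658

NRCS table: pasture, fair condition, soil group B → CN(II) = 69
Wet (AMC III): CN(III) = 23·69/(10 + 0.13·69) = 1587/(1897/100) = 158700/1897 ≈ 83.658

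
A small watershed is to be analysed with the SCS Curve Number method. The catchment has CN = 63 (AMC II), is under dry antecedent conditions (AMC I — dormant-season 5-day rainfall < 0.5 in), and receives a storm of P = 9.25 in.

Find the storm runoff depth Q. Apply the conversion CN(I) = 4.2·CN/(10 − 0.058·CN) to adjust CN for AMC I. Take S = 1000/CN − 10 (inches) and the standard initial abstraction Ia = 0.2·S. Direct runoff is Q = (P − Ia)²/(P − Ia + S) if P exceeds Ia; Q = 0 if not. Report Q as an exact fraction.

Dry (AMC I): CN(I) = 4.2·63/(10 − 0.058·63) = (1323/5)/(3173/500) = 132300/3173 ≈ 41.696
S = 1000/(132300/3173) − 10 = 18500/1323 in ≈ 13.983 in
Ia = 0.2·(18500/1323) = 3700/1323 in ≈ 2.797 in
P − Ia = 9.250 − 2.797 = 34151/5292 ≈ 6.453 in (> 0, runoff occurs)
Q = (34151/5292)²/((34151/5292) + 18500/1323) = (1166290801/28005264)/(108151/5292) = 851929/418068 in ≈ 2.038 in

Q = 851929/418068 in ≈ 2.038 in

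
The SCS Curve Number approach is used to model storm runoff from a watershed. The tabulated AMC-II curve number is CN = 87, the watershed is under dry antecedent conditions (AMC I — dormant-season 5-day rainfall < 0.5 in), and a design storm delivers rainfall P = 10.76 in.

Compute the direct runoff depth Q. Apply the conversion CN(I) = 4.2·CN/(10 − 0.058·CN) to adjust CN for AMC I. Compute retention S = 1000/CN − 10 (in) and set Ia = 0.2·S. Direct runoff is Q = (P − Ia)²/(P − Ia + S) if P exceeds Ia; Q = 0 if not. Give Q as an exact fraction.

Q = 210647035369/28385322525 in ≈ 7.421 in

CN(I) from CN(II)=87: (4.2·87)/(10 − 0.058·87) = 182700/2477 ≈ 73.759
Max retention: S = 1000/(182700/2477) − 10 = 6500/1827 in (≈ 3.558 in)
Ia = 0.2·(6500/1827) = 1300/1827 in ≈ 0.712 in
Since P=10.760 > Ia=0.712: effective rainfall P−Ia = 458963/45675 in
Q: (458963/45675)² ÷ (621463/45675) = 210647035369/28385322525 in (≈ 7.421 in)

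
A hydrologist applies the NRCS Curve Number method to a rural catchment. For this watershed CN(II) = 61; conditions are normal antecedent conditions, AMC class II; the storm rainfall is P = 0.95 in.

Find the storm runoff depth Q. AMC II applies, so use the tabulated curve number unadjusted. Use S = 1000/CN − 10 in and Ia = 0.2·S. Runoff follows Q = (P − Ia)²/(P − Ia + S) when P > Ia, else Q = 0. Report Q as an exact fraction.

CN(II) = 61; AMC II needs no correction.
Max retention: S = 1000/61 − 10 = 390/61 in (≈ 6.393 in)
Ia = 0.2·(390/61) = 78/61 in ≈ 1.279 in
P = 0.950 ≤ Ia = 1.279 in: entire storm abstracted, Q = 0.

Q = 0 in ≈ 0.000 in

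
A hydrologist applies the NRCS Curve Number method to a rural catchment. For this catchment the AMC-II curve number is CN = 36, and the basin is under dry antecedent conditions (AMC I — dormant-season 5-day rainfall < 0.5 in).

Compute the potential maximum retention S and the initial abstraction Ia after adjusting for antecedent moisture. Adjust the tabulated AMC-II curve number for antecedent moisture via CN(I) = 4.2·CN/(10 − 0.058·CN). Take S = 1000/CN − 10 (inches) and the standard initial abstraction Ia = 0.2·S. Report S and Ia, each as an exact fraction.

S = 8000/189 in ≈ 42.328 in; Ia = 1600/189 in ≈ 8.466 in

Dry (AMC I): CN(I) = 4.2·36/(10 − 0.058·36) = (756/5)/(989/125) = 18900/989 ≈ 19.110
Retention S: 1000/CN − 10 with CN=19.110 → S = 8000/189 ≈ 42.328 in
Initial abstraction Ia = S/5 = (8000/189)/5 = 1600/189 ≈ 8.466 in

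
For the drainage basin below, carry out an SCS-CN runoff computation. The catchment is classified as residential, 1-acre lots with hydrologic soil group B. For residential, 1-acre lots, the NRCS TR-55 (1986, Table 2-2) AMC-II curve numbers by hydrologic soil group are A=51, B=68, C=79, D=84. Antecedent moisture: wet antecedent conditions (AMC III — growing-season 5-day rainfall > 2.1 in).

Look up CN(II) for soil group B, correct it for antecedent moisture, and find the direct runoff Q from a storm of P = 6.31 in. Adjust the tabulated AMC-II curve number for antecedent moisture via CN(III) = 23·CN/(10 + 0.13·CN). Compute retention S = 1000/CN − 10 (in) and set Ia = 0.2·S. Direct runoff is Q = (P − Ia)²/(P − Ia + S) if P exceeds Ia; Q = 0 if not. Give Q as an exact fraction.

NRCS table: residential, 1-acre lots, soil group B → CN(II) = 68
Adjust CN=68 to AMC III: 23·68/(10 + 0.13·68) → 1564 ÷ (471/25) = 39100/471 ≈ 83.015
Max retention: S = 1000/(39100/471) − 10 = 800/391 in (≈ 2.046 in)
Initial abstraction Ia = S/5 = (800/391)/5 = 160/391 ≈ 0.409 in
P − Ia = 6.310 − 0.409 = 230721/39100 ≈ 5.901 in (> 0, runoff occurs)
Q: (230721/39100)² ÷ (310721/39100) = 53232179841/12149191100 in (≈ 4.382 in)

Q = 53232179841/12149191100 in ≈ 4.382 in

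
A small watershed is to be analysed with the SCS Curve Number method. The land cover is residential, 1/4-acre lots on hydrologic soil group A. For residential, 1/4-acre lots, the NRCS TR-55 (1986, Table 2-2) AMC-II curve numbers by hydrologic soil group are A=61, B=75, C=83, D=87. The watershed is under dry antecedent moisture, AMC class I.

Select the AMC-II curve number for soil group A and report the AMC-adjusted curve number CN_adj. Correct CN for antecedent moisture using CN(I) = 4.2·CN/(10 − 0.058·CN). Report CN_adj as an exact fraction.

CN_adj = 42700/1077 ≈ 39.647

NRCS table: residential, 1/4-acre lots, soil group A → CN(II) = 61
Adjust CN=61 to AMC I: 4.2·61/(10 − 0.058·61) → (1281/5) ÷ (3231/500) = 42700/1077 ≈ 39.647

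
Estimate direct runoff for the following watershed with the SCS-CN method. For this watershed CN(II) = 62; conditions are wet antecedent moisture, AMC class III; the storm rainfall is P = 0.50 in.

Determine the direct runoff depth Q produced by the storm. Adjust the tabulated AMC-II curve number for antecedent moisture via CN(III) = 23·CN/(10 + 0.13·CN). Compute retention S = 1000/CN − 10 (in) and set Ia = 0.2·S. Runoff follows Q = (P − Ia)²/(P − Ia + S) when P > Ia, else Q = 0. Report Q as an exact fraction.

Wet (AMC III): CN(III) = 23·62/(10 + 0.13·62) = 1426/(903/50) = 71300/903 ≈ 78.959
Max retention: S = 1000/(71300/903) − 10 = 1900/713 in (≈ 2.665 in)
Initial abstraction Ia = S/5 = (1900/713)/5 = 380/713 ≈ 0.533 in
P = 0.500 ≤ Ia = 0.533 in: entire storm abstracted, Q = 0.

Q = 0 in ≈ 0.000 in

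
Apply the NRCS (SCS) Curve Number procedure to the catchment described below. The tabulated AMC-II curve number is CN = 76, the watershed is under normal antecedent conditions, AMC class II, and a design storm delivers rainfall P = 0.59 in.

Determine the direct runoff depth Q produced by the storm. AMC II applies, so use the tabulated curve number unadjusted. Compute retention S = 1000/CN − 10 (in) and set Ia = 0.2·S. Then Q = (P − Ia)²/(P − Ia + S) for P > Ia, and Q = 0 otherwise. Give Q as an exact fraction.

Q = 0 in ≈ 0.000 in

Average conditions: CN = 76 (no AMC adjustment).
S = 1000/76 − 10 = 60/19 in ≈ 3.158 in
Ia = 0.2S: 0.2·3.158 = 0.632 in (exactly 12/19)
P = 0.590 ≤ Ia = 0.632 in: entire storm abstracted, Q = 0.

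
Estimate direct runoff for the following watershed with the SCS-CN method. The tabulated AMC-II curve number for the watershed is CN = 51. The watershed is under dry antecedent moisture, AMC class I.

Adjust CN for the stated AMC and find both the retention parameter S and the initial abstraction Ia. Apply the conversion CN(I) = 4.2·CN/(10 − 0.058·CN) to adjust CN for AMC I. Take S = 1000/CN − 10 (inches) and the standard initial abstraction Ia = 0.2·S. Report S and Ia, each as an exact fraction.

S = 3500/153 in ≈ 22.876 in; Ia = 700/153 in ≈ 4.575 in

Adjust CN=51 to AMC I: 4.2·51/(10 − 0.058·51) → (1071/5) ÷ (3521/500) = 15300/503 ≈ 30.417
Max retention: S = 1000/(15300/503) − 10 = 3500/153 in (≈ 22.876 in)
Initial abstraction Ia = S/5 = (3500/153)/5 = 700/153 ≈ 4.575 in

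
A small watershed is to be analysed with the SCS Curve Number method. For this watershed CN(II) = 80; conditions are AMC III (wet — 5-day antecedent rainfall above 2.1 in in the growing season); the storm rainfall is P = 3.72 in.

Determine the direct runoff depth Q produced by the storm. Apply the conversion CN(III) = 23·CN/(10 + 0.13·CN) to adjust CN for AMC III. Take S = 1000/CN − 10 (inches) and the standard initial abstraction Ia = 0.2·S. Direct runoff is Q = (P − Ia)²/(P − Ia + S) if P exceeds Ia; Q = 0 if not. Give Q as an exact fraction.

Q = 4056196/1517425 in ≈ 2.673 in

CN(III) from CN(II)=80: (23·80)/(10 + 0.13·80) = 4600/51 ≈ 90.196
S = 1000/(4600/51) − 10 = 25/23 in ≈ 1.087 in
Ia = 0.2·(25/23) = 5/23 in ≈ 0.217 in
P − Ia = 3.720 − 0.217 = 2014/575 ≈ 3.503 in (> 0, runoff occurs)
Q = (2014/575)²/((2014/575) + 25/23) = (4056196/330625)/(2639/575) = 4056196/1517425 in ≈ 2.673 in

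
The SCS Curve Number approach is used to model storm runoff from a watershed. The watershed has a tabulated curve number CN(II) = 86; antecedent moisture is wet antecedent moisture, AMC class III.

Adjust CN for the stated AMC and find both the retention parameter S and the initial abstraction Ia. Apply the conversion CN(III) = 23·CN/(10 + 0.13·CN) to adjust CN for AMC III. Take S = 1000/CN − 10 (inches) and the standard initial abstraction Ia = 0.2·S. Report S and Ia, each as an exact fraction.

S = 700/989 in ≈ 0.708 in; Ia = 140/989 in ≈ 0.142 in

Wet (AMC III): CN(III) = 23·86/(10 + 0.13·86) = 1978/(1059/50) = 98900/1059 ≈ 93.390
Retention S: 1000/CN − 10 with CN=93.390 → S = 700/989 ≈ 0.708 in
Ia = 0.2S: 0.2·0.708 = 0.142 in (exactly 140/989)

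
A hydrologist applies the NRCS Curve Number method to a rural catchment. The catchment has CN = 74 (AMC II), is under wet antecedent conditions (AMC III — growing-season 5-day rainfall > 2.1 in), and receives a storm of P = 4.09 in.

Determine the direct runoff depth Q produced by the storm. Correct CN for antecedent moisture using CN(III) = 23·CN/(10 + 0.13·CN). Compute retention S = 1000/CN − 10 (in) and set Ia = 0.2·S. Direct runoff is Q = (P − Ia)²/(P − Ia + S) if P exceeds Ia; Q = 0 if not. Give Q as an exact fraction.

Wet (AMC III): CN(III) = 23·74/(10 + 0.13·74) = 1702/(981/50) = 85100/981 ≈ 86.748
S = 1000/(85100/981) − 10 = 1300/851 in ≈ 1.528 in
Initial abstraction Ia = S/5 = (1300/851)/5 = 260/851 ≈ 0.306 in
P − Ia = 4.090 − 0.306 = 322059/85100 ≈ 3.784 in (> 0, runoff occurs)
Q = (322059/85100)²/((322059/85100) + 1300/851) = (103721999481/7242010000)/(452059/85100) = 103721999481/38470220900 in ≈ 2.696 in

Q = 103721999481/38470220900 in ≈ 2.696 in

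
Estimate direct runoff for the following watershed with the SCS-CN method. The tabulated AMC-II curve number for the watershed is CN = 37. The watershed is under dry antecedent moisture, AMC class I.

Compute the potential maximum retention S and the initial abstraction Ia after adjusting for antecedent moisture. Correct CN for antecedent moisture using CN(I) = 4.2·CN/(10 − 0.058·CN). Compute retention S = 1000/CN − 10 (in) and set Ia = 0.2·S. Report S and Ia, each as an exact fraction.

Adjust CN=37 to AMC I: 4.2·37/(10 − 0.058·37) → (777/5) ÷ (3927/500) = 3700/187 ≈ 19.786
S = 1000/(3700/187) − 10 = 1500/37 in ≈ 40.541 in
Ia = 0.2S: 0.2·40.541 = 8.108 in (exactly 300/37)

S = 1500/37 in ≈ 40.541 in; Ia = 300/37 in ≈ 8.108 in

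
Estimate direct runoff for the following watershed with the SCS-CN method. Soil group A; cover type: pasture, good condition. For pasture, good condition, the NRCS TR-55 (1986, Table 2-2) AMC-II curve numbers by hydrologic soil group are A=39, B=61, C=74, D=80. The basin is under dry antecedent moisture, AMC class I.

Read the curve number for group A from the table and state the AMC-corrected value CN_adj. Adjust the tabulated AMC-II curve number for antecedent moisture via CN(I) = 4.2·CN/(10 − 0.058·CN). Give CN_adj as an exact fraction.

NRCS table: pasture, good condition, soil group A → CN(II) = 39
Adjust CN=39 to AMC I: 4.2·39/(10 − 0.058·39) → (819/5) ÷ (3869/500) = 81900/3869 ≈ 21.168

CN_adj = 81900/3869 ≈ 21.168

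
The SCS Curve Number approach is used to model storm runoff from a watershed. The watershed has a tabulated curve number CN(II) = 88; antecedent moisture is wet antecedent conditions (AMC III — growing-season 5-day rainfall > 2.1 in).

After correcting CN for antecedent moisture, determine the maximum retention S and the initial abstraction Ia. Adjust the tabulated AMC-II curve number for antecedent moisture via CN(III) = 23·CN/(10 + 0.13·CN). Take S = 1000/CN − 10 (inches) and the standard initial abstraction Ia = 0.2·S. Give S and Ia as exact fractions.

Adjust CN=88 to AMC III: 23·88/(10 + 0.13·88) → 2024 ÷ (536/25) = 6325/67 ≈ 94.403
Max retention: S = 1000/(6325/67) − 10 = 150/253 in (≈ 0.593 in)
Ia = 0.2·(150/253) = 30/253 in ≈ 0.119 in

S = 150/253 in ≈ 0.593 in; Ia = 30/253 in ≈ 0.119 in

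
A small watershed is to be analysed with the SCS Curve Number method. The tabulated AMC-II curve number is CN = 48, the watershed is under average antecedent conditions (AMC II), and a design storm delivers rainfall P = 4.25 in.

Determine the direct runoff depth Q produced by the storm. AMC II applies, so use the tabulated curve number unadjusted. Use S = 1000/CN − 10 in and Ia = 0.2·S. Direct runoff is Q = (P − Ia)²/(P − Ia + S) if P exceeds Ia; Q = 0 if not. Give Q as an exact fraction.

AMC II — tabulated CN = 48 applies directly.
Retention S: 1000/CN − 10 with CN=48.000 → S = 65/6 ≈ 10.833 in
Ia = 0.2·(65/6) = 13/6 in ≈ 2.167 in
Since P=4.250 > Ia=2.167: effective rainfall P−Ia = 25/12 in
Q: (25/12)² ÷ (155/12) = 125/372 in (≈ 0.336 in)

Q = 125/372 in ≈ 0.336 in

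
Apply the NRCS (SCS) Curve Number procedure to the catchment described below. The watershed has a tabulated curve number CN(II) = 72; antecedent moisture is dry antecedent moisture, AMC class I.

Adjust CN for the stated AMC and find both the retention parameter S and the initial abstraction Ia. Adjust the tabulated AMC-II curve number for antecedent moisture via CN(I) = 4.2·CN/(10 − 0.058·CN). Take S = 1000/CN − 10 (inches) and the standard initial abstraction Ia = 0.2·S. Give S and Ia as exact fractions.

S = 250/27 in ≈ 9.259 in; Ia = 50/27 in ≈ 1.852 in

CN(I) from CN(II)=72: (4.2·72)/(10 − 0.058·72) = 675/13 ≈ 51.923
Retention S: 1000/CN − 10 with CN=51.923 → S = 250/27 ≈ 9.259 in
Ia = 0.2·(250/27) = 50/27 in ≈ 1.852 in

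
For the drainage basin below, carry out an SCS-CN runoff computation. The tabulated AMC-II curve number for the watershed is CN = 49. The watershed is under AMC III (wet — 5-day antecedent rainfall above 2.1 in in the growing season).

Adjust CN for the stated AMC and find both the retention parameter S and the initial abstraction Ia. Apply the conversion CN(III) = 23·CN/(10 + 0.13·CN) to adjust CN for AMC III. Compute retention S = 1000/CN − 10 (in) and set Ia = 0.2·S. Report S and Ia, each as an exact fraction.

S = 5100/1127 in ≈ 4.525 in; Ia = 1020/1127 in ≈ 0.905 in

Wet (AMC III): CN(III) = 23·49/(10 + 0.13·49) = 1127/(1637/100) = 112700/1637 ≈ 68.845
Retention S: 1000/CN − 10 with CN=68.845 → S = 5100/1127 ≈ 4.525 in
Ia = 0.2·(5100/1127) = 1020/1127 in ≈ 0.905 in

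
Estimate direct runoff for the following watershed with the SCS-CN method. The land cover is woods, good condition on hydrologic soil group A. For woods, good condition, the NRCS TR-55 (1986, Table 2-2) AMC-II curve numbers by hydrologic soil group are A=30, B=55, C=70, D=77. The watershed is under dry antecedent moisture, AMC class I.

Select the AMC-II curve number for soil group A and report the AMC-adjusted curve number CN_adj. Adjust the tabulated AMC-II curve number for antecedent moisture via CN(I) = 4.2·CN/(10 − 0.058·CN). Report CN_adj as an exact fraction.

NRCS table: woods, good condition, soil group A → CN(II) = 30
CN(I) from CN(II)=30: (4.2·30)/(10 − 0.058·30) = 900/59 ≈ 15.254

CN_adj = 900/59 ≈ 15.254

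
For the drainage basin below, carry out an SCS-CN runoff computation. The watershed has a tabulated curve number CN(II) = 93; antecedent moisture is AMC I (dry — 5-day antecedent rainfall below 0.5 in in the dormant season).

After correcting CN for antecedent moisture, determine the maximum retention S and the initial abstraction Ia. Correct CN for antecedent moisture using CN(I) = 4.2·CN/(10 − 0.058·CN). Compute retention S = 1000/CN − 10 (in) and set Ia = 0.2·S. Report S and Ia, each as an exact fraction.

S = 500/279 in ≈ 1.792 in; Ia = 100/279 in ≈ 0.358 in

CN(I) from CN(II)=93: (4.2·93)/(10 − 0.058·93) = 27900/329 ≈ 84.802
S = 1000/(27900/329) − 10 = 500/279 in ≈ 1.792 in
Initial abstraction Ia = S/5 = (500/279)/5 = 100/279 ≈ 0.358 in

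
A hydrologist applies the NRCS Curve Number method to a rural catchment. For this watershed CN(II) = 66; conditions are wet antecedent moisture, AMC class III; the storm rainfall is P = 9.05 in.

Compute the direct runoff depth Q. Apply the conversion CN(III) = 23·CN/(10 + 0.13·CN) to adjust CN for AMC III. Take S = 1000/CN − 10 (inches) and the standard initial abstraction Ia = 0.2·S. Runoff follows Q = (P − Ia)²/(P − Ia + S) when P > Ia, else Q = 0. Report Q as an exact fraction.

Adjust CN=66 to AMC III: 23·66/(10 + 0.13·66) → 1518 ÷ (929/50) = 75900/929 ≈ 81.701
S = 1000/(75900/929) − 10 = 1700/759 in ≈ 2.240 in
Ia = 0.2·(1700/759) = 340/759 in ≈ 0.448 in
Since P=9.050 > Ia=0.448: effective rainfall P−Ia = 130579/15180 in
Q: (130579/15180)² ÷ (164579/15180) = 17050875241/2498309220 in (≈ 6.825 in)

Q = 17050875241/2498309220 in ≈ 6.825 in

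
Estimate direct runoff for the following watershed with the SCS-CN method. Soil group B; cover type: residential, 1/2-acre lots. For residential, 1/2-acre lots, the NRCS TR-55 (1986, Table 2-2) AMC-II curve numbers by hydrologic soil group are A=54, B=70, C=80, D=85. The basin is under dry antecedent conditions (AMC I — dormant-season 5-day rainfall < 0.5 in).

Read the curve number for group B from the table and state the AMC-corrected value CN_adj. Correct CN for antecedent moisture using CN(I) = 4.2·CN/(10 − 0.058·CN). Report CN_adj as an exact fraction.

CN_adj = 4900/99 ≈ 49.495

NRCS table: residential, 1/2-acre lots, soil group B → CN(II) = 70
Dry (AMC I): CN(I) = 4.2·70/(10 − 0.058·70) = 294/(297/50) = 4900/99 ≈ 49.495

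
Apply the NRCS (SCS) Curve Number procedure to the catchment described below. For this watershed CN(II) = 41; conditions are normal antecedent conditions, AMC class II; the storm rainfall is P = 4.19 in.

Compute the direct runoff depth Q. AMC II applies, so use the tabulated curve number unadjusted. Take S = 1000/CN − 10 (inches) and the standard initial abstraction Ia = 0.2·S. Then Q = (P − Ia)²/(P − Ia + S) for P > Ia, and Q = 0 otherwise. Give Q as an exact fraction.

AMC II — tabulated CN = 41 applies directly.
Retention S: 1000/CN − 10 with CN=41.000 → S = 590/41 ≈ 14.390 in
Ia = 0.2S: 0.2·14.390 = 2.878 in (exactly 118/41)
P − Ia = 4.190 − 2.878 = 5379/4100 ≈ 1.312 in (> 0, runoff occurs)
Runoff Q = (P−Ia)²/(P−Ia+S) = (1.312)²/(1.312+14.390) = 28933641/263953900 ≈ 0.110 in

Q = 28933641/263953900 in ≈ 0.110 in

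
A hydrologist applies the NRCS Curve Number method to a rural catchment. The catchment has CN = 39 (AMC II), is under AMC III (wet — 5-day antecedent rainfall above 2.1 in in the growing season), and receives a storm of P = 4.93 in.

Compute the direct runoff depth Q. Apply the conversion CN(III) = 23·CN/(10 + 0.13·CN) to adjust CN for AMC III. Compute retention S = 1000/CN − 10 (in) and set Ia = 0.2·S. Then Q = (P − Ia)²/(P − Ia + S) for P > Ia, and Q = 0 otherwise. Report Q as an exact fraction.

Adjust CN=39 to AMC III: 23·39/(10 + 0.13·39) → 897 ÷ (1507/100) = 89700/1507 ≈ 59.522
S = 1000/(89700/1507) − 10 = 6100/897 in ≈ 6.800 in
Ia = 0.2·(6100/897) = 1220/897 in ≈ 1.360 in
Since P=4.930 > Ia=1.360: effective rainfall P−Ia = 320221/89700 in
Q: (320221/89700)² ÷ (930221/89700) = 102541488841/83440823700 in (≈ 1.229 in)

Q = 102541488841/83440823700 in ≈ 1.229 in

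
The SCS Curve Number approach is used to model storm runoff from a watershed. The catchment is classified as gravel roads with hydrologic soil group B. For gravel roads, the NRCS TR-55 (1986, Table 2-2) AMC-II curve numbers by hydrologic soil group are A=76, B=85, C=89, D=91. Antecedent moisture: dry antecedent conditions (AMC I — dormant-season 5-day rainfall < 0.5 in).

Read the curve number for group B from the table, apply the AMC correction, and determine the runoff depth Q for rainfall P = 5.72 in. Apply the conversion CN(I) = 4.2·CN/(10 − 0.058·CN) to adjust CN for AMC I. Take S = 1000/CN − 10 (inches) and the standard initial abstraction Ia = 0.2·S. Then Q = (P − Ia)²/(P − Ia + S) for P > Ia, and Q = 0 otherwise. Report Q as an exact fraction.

NRCS table: gravel roads, soil group B → CN(II) = 85
Adjust CN=85 to AMC I: 4.2·85/(10 − 0.058·85) → 357 ÷ (507/100) = 11900/169 ≈ 70.414
S = 1000/(11900/169) − 10 = 500/119 in ≈ 4.202 in
Initial abstraction Ia = S/5 = (500/119)/5 = 100/119 ≈ 0.840 in
Since P=5.720 > Ia=0.840: effective rainfall P−Ia = 14517/2975 in
Runoff Q = (P−Ia)²/(P−Ia+S) = (4.880)²/(4.880+4.202) = 210743289/80375575 ≈ 2.622 in

Q = 210743289/80375575 in ≈ 2.622 in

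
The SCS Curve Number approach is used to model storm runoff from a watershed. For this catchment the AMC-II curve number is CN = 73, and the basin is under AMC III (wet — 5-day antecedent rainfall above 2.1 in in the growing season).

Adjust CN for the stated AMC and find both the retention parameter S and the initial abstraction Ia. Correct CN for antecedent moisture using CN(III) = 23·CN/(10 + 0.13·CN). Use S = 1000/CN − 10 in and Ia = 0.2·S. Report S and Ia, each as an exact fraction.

S = 2700/1679 in ≈ 1.608 in; Ia = 540/1679 in ≈ 0.322 in

CN(III) from CN(II)=73: (23·73)/(10 + 0.13·73) = 167900/1949 ≈ 86.147
Retention S: 1000/CN − 10 with CN=86.147 → S = 2700/1679 ≈ 1.608 in
Initial abstraction Ia = S/5 = (2700/1679)/5 = 540/1679 ≈ 0.322 in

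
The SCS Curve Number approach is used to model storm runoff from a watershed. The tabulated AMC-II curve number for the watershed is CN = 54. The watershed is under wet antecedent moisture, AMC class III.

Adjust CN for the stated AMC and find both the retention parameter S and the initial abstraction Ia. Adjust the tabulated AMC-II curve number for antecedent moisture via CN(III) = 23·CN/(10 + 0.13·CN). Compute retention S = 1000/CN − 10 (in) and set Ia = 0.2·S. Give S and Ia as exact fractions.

Wet (AMC III): CN(III) = 23·54/(10 + 0.13·54) = 1242/(851/50) = 2700/37 ≈ 72.973
Max retention: S = 1000/(2700/37) − 10 = 100/27 in (≈ 3.704 in)
Ia = 0.2·(100/27) = 20/27 in ≈ 0.741 in

S = 100/27 in ≈ 3.704 in; Ia = 20/27 in ≈ 0.741 in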